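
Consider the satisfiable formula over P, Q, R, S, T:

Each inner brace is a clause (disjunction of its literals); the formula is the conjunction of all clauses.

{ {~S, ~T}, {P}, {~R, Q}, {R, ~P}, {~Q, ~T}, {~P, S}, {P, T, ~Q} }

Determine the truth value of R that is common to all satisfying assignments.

Suppose R = 0.
The clause (P) is unit, so P = 1.
But (~P) is also a unit clause — contradiction.
So every satisfying assignment has R = True.

True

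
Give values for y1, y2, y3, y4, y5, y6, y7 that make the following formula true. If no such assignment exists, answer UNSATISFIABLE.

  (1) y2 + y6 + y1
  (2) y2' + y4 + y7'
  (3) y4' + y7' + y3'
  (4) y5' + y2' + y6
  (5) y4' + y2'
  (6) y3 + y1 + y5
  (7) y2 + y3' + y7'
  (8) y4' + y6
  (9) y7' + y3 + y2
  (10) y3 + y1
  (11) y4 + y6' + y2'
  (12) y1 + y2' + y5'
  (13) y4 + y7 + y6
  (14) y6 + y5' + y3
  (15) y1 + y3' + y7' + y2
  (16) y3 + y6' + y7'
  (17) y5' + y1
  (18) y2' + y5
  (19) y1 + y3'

Try y4 = 0.
Try y2 = 0.
Try y6 = 1.
Try y3 = 1.
From the singleton clause (y7'), y7 = 0.
From the singleton clause (y1), y1 = 1.
Every clause is now satisfied; y5 is unconstrained.

y1=1,  y2=0,  y3=1,  y4=0,  y5=0,  y6=1,  y7=0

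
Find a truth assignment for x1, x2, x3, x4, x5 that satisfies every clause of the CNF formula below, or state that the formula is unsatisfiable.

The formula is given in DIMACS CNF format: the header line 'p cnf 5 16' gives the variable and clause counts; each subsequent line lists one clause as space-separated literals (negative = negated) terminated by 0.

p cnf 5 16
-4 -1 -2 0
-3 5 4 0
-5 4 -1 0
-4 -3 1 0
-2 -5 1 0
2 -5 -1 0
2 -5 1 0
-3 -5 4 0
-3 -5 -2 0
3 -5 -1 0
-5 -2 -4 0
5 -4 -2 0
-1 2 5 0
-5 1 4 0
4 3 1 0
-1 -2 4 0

x1=False; x2=False; x3=False; x4=True; x5=False

Case x4 = True:
Case x1 = False:
(¬x3) alone gives x3 = False.
Case x2 = False:
(¬x5) alone gives x5 = False.
This assignment satisfies each clause.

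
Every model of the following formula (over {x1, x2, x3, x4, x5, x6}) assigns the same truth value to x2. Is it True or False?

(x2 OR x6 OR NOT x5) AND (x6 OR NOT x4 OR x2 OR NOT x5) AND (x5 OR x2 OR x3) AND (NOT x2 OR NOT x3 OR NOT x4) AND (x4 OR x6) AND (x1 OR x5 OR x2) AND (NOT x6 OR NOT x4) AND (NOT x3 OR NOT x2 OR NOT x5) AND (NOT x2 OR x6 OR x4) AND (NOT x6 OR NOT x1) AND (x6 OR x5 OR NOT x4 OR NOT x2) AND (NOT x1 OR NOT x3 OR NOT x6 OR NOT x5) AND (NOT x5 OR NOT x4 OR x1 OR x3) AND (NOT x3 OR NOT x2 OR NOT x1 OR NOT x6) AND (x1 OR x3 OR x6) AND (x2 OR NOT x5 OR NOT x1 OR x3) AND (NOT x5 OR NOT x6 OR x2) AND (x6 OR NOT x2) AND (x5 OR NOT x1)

Suppose x2 = false.
Try x6 = true.
The clause (NOT x4) is unit, so x4 = false.
The clause (NOT x1) is unit, so x1 = false.
The clause (x5) is unit, so x5 = true.
That conflicts with the unit clause (NOT x5).
So x6 must be the other value — set x6 = false.
The clause (NOT x5) is unit, so x5 = false.
The clause (x3) is unit, so x3 = true.
The clause (x4) is unit, so x4 = true.
The clause (x1) is unit, so x1 = true.
That conflicts with the unit clause (NOT x1).
Either choice for x6 ends in contradiction.
So every satisfying assignment has x2 = True.

True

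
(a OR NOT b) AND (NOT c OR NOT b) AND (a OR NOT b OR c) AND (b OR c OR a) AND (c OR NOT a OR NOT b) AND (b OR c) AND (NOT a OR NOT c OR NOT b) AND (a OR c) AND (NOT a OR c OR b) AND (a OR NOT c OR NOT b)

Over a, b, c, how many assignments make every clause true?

2

There are 2^3 = 8 truth assignments over (a, b, c).
Check each against the 10 clauses (columns in the order a, b, c):
  F F F  ✗ fails (b OR c OR a)
  F F T  ✓ satisfies all
  F T F  ✗ fails (a OR NOT b)
  F T T  ✗ fails (a OR NOT b)
  T F F  ✗ fails (b OR c)
  T F T  ✓ satisfies all
  T T F  ✗ fails (c OR NOT a OR NOT b)
  T T T  ✗ fails (NOT c OR NOT b)
2 of the 8 rows are models.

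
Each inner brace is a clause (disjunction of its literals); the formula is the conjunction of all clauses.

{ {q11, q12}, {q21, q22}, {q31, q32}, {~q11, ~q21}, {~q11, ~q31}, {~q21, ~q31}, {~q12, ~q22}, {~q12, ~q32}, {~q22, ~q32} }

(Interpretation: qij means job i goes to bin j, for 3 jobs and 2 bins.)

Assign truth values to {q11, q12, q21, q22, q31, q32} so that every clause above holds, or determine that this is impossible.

Case q11 = 1:
Unit clause (~q21) forces q21 = 0.
Unit clause (q22) forces q22 = 1.
Unit clause (~q31) forces q31 = 0.
Unit clause (q32) forces q32 = 1.
But (~q32) is also a unit clause — contradiction.
That branch fails; take q11 = 0 instead.
Unit clause (q12) forces q12 = 1.
Unit clause (~q22) forces q22 = 0.
Unit clause (q21) forces q21 = 1.
Unit clause (~q31) forces q31 = 0.
Unit clause (q32) forces q32 = 1.
But (~q32) is also a unit clause — contradiction.
Either choice for q11 ends in contradiction.

UNSATISFIABLE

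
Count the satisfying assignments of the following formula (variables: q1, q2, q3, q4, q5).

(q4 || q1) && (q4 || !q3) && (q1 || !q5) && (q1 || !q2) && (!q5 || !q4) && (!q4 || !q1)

6

There are 2^5 = 32 truth assignments over (q1, q2, q3, q4, q5).
Split on q2. With q2 = true, the clauses containing q2 are satisfied and !q2 drops from the rest; 2 of the 2^4 = 16 assignments to the other variables satisfy what remains.
With q2 = false, by the same count on the reduced clause set, 4 assignments work.
Total: 2 + 4 = 6.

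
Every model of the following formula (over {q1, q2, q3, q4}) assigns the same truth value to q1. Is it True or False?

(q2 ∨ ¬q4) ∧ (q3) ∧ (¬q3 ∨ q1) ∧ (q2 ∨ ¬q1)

True

Suppose q1 = False.
(q3) alone gives q3 = True.
That conflicts with the unit clause (¬q3).
So every satisfying assignment has q1 = True.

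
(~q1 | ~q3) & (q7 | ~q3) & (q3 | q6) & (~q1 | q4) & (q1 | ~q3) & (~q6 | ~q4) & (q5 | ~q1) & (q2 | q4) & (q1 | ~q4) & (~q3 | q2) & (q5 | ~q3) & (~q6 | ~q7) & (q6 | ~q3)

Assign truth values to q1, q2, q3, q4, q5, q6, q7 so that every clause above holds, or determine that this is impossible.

q1: 0, q2: 1, q3: 0, q4: 0, q5: 0, q6: 1, q7: 0

Try q1 = 0.
Unit clause (~q3) forces q3 = 0.
Unit clause (q6) forces q6 = 1.
Unit clause (~q4) forces q4 = 0.
Unit clause (q2) forces q2 = 1.
Unit clause (~q7) forces q7 = 0.
Every clause is now satisfied; q5 is unconstrained.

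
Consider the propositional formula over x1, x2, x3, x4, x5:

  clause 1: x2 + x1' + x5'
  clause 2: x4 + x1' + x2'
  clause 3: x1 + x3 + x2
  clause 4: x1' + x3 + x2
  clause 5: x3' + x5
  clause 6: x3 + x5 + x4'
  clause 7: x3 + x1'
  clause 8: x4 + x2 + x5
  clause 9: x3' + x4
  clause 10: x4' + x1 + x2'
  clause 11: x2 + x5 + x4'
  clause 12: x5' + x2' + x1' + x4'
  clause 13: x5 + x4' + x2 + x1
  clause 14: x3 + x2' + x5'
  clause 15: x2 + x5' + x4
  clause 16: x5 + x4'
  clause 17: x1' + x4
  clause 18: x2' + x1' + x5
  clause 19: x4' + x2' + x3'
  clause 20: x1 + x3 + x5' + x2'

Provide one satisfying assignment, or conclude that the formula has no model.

Case x3 = 1:
From the singleton clause (x5), x5 = 1.
From the singleton clause (x4), x4 = 1.
From the singleton clause (x2'), x2 = 0.
From the singleton clause (x1'), x1 = 0.
This assignment satisfies each clause.

x1 ↦ 0, x2 ↦ 0, x3 ↦ 1, x4 ↦ 1, x5 ↦ 1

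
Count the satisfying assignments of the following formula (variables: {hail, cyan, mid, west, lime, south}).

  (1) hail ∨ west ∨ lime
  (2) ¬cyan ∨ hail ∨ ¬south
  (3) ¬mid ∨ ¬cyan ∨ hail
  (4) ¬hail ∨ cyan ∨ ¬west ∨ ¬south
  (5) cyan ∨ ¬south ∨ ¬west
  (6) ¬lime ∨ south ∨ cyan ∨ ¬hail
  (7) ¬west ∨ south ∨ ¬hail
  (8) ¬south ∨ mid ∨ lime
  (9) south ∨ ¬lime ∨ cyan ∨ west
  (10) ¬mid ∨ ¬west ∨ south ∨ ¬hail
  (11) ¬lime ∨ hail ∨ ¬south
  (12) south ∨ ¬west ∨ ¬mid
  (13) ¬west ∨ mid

15

There are 2^6 = 64 truth assignments over (hail, cyan, mid, west, lime, south).
Split on hail. With hail = True, the clauses containing hail are satisfied and ¬hail drops from the rest; 14 of the 2^5 = 32 assignments to the other variables satisfy what remains.
With hail = False, by the same count on the reduced clause set, 1 assignment works.
Total: 14 + 1 = 15.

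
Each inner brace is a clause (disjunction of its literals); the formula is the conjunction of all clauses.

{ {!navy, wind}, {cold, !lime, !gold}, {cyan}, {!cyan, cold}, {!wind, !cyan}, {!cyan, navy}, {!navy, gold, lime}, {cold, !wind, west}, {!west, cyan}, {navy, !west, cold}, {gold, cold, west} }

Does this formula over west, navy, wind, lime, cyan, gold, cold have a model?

No, unsatisfiable

(cyan) alone gives cyan = true.
(cold) alone gives cold = true.
(!wind) alone gives wind = false.
(!navy) alone gives navy = false.
Now (navy) is unsatisfied and unit — conflict.
No assignment satisfies every clause.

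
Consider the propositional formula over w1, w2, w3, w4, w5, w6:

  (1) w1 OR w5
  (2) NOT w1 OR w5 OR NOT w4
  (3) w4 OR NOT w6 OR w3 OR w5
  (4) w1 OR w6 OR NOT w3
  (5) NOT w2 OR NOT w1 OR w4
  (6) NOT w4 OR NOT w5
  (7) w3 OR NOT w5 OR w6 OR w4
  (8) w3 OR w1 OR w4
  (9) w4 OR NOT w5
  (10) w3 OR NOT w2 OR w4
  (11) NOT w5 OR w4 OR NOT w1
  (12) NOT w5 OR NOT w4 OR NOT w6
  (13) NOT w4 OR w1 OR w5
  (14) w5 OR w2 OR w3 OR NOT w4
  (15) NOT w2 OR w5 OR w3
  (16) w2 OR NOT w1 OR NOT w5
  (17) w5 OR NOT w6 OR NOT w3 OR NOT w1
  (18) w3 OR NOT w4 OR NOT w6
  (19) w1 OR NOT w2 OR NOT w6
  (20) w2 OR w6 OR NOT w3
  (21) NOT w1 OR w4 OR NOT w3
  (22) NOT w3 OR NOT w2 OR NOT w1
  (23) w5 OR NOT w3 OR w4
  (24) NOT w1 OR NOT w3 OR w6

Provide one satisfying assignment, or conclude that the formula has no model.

w1: true,  w2: false,  w3: false,  w4: false,  w5: false,  w6: false

Branch on w1: set w1 = true.
Branch on w5: set w5 = false.
(NOT w4) alone gives w4 = false.
(NOT w2) alone gives w2 = false.
(NOT w3) alone gives w3 = false.
(NOT w6) alone gives w6 = false.
Every clause now holds.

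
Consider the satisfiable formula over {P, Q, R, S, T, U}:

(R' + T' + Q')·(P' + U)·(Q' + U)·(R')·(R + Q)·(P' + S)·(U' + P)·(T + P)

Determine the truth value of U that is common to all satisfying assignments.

True

Suppose U = 0.
(P') alone gives P = 0.
(Q') alone gives Q = 0.
(R') alone gives R = 0.
But (R) is also a unit clause — contradiction.
So every satisfying assignment has U = True.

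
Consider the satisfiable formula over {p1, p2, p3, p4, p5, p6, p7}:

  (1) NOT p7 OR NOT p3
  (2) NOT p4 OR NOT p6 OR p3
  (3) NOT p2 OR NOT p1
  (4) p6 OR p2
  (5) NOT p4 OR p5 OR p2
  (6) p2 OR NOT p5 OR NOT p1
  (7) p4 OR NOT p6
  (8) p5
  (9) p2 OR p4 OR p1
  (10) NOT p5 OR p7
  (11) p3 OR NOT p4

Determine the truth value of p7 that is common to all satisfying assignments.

True

Suppose p7 = false.
(p5) alone gives p5 = true.
But (NOT p5) is also a unit clause — contradiction.
So every satisfying assignment has p7 = True.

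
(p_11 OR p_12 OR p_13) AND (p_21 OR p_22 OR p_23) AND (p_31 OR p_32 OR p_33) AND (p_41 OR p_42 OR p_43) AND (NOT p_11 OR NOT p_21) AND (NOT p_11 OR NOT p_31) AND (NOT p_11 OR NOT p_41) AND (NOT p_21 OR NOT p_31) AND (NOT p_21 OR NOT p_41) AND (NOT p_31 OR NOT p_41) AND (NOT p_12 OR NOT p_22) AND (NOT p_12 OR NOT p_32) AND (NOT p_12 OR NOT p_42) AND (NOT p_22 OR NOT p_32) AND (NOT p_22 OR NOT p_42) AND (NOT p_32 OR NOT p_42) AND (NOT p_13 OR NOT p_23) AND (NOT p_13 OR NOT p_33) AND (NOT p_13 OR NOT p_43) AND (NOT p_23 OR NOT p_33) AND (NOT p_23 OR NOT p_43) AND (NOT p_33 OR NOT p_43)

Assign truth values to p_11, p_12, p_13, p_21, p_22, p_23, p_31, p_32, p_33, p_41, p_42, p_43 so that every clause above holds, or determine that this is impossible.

Branch on p_11: set p_11 = false.
Branch on p_12: set p_12 = true.
Unit clause (NOT p_22) forces p_22 = false.
Unit clause (NOT p_32) forces p_32 = false.
Unit clause (NOT p_42) forces p_42 = false.
Branch on p_21: set p_21 = true.
Unit clause (NOT p_31) forces p_31 = false.
Unit clause (p_33) forces p_33 = true.
Unit clause (NOT p_41) forces p_41 = false.
Unit clause (p_43) forces p_43 = true.
But (NOT p_43) is also a unit clause — contradiction.
Undo p_21 and try p_21 = false.
Unit clause (p_23) forces p_23 = true.
Unit clause (NOT p_13) forces p_13 = false.
Unit clause (NOT p_33) forces p_33 = false.
Unit clause (p_31) forces p_31 = true.
Unit clause (NOT p_41) forces p_41 = false.
Unit clause (p_43) forces p_43 = true.
But (NOT p_43) is also a unit clause — contradiction.
Neither p_21 = true nor p_21 = false works.
Undo p_12 and try p_12 = false.
Unit clause (p_13) forces p_13 = true.
Unit clause (NOT p_23) forces p_23 = false.
Unit clause (NOT p_33) forces p_33 = false.
Unit clause (NOT p_43) forces p_43 = false.
Branch on p_21: set p_21 = true.
Unit clause (NOT p_31) forces p_31 = false.
Unit clause (p_32) forces p_32 = true.
Unit clause (NOT p_41) forces p_41 = false.
Unit clause (p_42) forces p_42 = true.
But (NOT p_42) is also a unit clause — contradiction.
Undo p_21 and try p_21 = false.
Unit clause (p_22) forces p_22 = true.
Unit clause (NOT p_32) forces p_32 = false.
Unit clause (p_31) forces p_31 = true.
Unit clause (NOT p_41) forces p_41 = false.
Unit clause (p_42) forces p_42 = true.
But (NOT p_42) is also a unit clause — contradiction.
Neither p_21 = true nor p_21 = false works.
Neither p_12 = true nor p_12 = false works.
Undo p_11 and try p_11 = true.
Unit clause (NOT p_21) forces p_21 = false.
Unit clause (NOT p_31) forces p_31 = false.
Unit clause (NOT p_41) forces p_41 = false.
Branch on p_22: set p_22 = true.
Unit clause (NOT p_12) forces p_12 = false.
Unit clause (NOT p_32) forces p_32 = false.
Unit clause (p_33) forces p_33 = true.
Unit clause (NOT p_42) forces p_42 = false.
Unit clause (p_43) forces p_43 = true.
But (NOT p_43) is also a unit clause — contradiction.
Undo p_22 and try p_22 = false.
Unit clause (p_23) forces p_23 = true.
Unit clause (NOT p_13) forces p_13 = false.
Unit clause (NOT p_33) forces p_33 = false.
Unit clause (p_32) forces p_32 = true.
Unit clause (NOT p_12) forces p_12 = false.
Unit clause (NOT p_42) forces p_42 = false.
Unit clause (p_43) forces p_43 = true.
But (NOT p_43) is also a unit clause — contradiction.
Neither p_22 = true nor p_22 = false works.
Neither p_11 = true nor p_11 = false works.

UNSATISFIABLE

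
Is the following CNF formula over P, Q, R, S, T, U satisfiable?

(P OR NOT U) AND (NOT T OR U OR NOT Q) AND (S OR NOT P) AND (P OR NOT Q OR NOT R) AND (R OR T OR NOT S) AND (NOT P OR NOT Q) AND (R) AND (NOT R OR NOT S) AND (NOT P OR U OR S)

(R) alone gives R = true.
(NOT S) alone gives S = false.
(NOT P) alone gives P = false.
(NOT U) alone gives U = false.
(NOT Q) alone gives Q = false.
No clause remains; T is free.
A satisfying assignment: P=false, Q=false, R=true, S=false, T=false, U=false.

Yes, satisfiable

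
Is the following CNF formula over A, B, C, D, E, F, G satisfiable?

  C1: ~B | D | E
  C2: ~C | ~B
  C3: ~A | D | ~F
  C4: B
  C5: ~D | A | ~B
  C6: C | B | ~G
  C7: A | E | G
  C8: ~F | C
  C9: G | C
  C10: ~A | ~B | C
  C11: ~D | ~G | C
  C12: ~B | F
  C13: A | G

Unsatisfiable

From the singleton clause (B), B = 1.
From the singleton clause (~C), C = 0.
From the singleton clause (~F), F = 0.
But (F) is also a unit clause — contradiction.
No assignment satisfies every clause.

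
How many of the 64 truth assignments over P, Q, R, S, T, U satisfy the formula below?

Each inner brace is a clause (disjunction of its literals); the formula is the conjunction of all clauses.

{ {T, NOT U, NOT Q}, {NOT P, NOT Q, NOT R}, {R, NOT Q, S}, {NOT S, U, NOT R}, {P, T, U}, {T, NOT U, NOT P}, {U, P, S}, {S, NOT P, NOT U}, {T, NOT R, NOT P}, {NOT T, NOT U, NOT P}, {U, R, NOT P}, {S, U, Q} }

13

There are 2^6 = 64 truth assignments over (P, Q, R, S, T, U).
Split on Q. With Q = true, the clauses containing Q are satisfied and NOT Q drops from the rest; 4 of the 2^5 = 32 assignments to the other variables satisfy what remains.
With Q = false, by the same count on the reduced clause set, 9 assignments work.
(One model: P=F, Q=F, R=F, S=F, T=F, U=T.)
Total: 4 + 9 = 13.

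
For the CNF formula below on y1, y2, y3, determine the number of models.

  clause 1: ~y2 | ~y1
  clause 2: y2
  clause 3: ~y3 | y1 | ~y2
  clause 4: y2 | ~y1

There are 2^3 = 8 truth assignments over (y1, y2, y3).
Check each against the 4 clauses (columns in the order y1, y2, y3):
  F F F  ✗ fails (y2)
  F F T  ✗ fails (y2)
  F T F  ✓ satisfies all
  F T T  ✗ fails (~y3 | y1 | ~y2)
  T F F  ✗ fails (y2)
  T F T  ✗ fails (y2)
  T T F  ✗ fails (~y2 | ~y1)
  T T T  ✗ fails (~y2 | ~y1)
1 of the 8 rows is a model.

1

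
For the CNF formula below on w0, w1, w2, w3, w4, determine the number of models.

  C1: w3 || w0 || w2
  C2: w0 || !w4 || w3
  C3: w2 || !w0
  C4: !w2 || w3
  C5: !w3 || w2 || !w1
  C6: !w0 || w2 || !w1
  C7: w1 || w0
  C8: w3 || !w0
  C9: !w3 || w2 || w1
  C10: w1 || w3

There are 2^5 = 32 truth assignments over (w0, w1, w2, w3, w4).
Split on w0. With w0 = true, the clauses containing w0 are satisfied and !w0 drops from the rest; 4 of the 2^4 = 16 assignments to the other variables satisfy what remains.
With w0 = false, by the same count on the reduced clause set, 2 assignments work.
Total: 4 + 2 = 6.

6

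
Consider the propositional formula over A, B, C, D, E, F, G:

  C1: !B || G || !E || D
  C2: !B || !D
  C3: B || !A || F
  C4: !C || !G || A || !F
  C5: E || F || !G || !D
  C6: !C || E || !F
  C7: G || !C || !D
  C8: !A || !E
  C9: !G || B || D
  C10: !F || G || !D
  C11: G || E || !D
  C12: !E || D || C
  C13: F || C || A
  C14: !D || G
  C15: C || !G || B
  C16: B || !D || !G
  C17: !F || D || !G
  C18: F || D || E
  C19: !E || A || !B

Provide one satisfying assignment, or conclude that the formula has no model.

A: false,  B: true,  C: false,  D: false,  E: false,  F: true,  G: false

Try B = true.
From the singleton clause (!D), D = false.
Try G = false.
From the singleton clause (!E), E = false.
From the singleton clause (F), F = true.
From the singleton clause (!C), C = false.
Every clause is now satisfied; A is unconstrained.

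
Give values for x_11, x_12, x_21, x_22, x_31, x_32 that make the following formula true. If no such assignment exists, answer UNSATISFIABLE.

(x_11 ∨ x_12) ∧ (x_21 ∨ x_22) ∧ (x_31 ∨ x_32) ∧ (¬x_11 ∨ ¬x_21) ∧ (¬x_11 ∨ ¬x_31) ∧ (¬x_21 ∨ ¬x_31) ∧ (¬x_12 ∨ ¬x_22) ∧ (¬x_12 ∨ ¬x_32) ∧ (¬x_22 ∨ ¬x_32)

Suppose x_11 = True.
Unit clause (¬x_21) forces x_21 = False.
Unit clause (x_22) forces x_22 = True.
Unit clause (¬x_31) forces x_31 = False.
Unit clause (x_32) forces x_32 = True.
Now (¬x_32) is unsatisfied and unit — conflict.
So x_11 must be the other value — set x_11 = False.
Unit clause (x_12) forces x_12 = True.
Unit clause (¬x_22) forces x_22 = False.
Unit clause (x_21) forces x_21 = True.
Unit clause (¬x_31) forces x_31 = False.
Unit clause (x_32) forces x_32 = True.
Now (¬x_32) is unsatisfied and unit — conflict.
Neither x_11 = True nor x_11 = False works.

UNSATISFIABLE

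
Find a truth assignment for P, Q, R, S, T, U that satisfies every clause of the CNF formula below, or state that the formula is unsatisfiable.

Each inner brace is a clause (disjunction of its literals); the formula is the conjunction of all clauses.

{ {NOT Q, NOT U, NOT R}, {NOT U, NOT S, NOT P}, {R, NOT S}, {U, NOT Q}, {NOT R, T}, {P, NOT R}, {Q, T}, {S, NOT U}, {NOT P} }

Unit clause (NOT P) forces P = false.
Unit clause (NOT R) forces R = false.
Unit clause (NOT S) forces S = false.
Unit clause (NOT U) forces U = false.
Unit clause (NOT Q) forces Q = false.
Unit clause (T) forces T = true.
Every clause now holds.

P: false; Q: false; R: false; S: false; T: true; U: false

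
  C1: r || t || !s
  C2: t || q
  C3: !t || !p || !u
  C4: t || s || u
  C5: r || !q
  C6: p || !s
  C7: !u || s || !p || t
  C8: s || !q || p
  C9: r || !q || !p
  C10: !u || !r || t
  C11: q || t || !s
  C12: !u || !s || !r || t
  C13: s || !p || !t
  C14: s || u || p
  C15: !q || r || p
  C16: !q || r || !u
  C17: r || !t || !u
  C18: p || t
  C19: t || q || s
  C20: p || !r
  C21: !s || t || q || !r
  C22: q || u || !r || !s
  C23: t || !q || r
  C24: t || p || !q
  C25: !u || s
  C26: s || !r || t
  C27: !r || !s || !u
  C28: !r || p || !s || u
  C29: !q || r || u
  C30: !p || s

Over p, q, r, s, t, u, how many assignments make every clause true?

3

There are 2^6 = 64 truth assignments over (p, q, r, s, t, u).
Split on t. With t = true, the clauses containing t are satisfied and !t drops from the rest; 2 of the 2^5 = 32 assignments to the other variables satisfy what remains.
With t = false, by the same count on the reduced clause set, 1 assignment works.
(One model: p=T, q=F, r=F, s=T, t=T, u=F.)
Total: 2 + 1 = 3.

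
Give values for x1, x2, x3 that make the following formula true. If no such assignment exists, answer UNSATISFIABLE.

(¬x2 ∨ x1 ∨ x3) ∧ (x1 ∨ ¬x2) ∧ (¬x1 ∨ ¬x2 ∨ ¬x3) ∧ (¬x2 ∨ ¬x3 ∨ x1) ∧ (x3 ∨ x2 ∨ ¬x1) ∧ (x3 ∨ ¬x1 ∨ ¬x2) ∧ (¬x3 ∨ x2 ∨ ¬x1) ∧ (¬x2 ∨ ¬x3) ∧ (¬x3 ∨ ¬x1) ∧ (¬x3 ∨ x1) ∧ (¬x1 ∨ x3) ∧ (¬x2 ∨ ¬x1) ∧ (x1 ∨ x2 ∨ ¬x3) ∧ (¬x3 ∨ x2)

Try x1 = False.
Unit clause (¬x2) forces x2 = False.
Unit clause (¬x3) forces x3 = False.
This assignment satisfies each clause.

x1 ↦ False,  x2 ↦ False,  x3 ↦ False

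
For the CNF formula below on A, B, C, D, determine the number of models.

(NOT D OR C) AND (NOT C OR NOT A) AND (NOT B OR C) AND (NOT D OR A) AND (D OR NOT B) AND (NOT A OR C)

2

There are 2^4 = 16 truth assignments over (A, B, C, D).
Check each against the 6 clauses (columns in the order A, B, C, D):
  F F F F  ✓ satisfies all
  F F F T  ✗ fails (NOT D OR C)
  F F T F  ✓ satisfies all
  F F T T  ✗ fails (NOT D OR A)
  F T F F  ✗ fails (NOT B OR C)
  F T F T  ✗ fails (NOT D OR C)
  F T T F  ✗ fails (D OR NOT B)
  F T T T  ✗ fails (NOT D OR A)
  T F F F  ✗ fails (NOT A OR C)
  T F F T  ✗ fails (NOT D OR C)
  T F T F  ✗ fails (NOT C OR NOT A)
  T F T T  ✗ fails (NOT C OR NOT A)
  T T F F  ✗ fails (NOT B OR C)
  T T F T  ✗ fails (NOT D OR C)
  T T T F  ✗ fails (NOT C OR NOT A)
  T T T T  ✗ fails (NOT C OR NOT A)
2 of the 16 rows are models.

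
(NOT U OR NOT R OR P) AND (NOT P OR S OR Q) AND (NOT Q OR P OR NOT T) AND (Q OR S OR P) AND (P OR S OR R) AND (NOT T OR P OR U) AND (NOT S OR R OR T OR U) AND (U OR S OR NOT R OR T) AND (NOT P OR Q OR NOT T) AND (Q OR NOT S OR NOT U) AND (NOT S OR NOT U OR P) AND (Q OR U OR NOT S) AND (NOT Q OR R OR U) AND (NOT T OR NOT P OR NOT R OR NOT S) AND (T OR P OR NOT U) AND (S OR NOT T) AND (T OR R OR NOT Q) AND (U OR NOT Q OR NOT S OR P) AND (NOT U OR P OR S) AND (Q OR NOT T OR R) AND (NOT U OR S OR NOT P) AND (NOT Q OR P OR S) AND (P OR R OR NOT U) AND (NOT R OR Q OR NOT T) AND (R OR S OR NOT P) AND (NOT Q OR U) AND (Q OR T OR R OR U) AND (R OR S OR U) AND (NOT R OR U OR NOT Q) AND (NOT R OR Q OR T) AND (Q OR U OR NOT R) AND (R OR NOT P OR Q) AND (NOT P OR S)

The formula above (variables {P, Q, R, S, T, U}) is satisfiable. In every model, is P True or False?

Suppose P = false.
Suppose U = false.
From the singleton clause (NOT T), T = false.
From the singleton clause (NOT Q), Q = false.
From the singleton clause (S), S = true.
But (NOT S) is also a unit clause — contradiction.
That branch fails; take U = true instead.
From the singleton clause (NOT R), R = false.
But (R) is also a unit clause — contradiction.
Neither U = true nor U = false works.
So every satisfying assignment has P = True.

True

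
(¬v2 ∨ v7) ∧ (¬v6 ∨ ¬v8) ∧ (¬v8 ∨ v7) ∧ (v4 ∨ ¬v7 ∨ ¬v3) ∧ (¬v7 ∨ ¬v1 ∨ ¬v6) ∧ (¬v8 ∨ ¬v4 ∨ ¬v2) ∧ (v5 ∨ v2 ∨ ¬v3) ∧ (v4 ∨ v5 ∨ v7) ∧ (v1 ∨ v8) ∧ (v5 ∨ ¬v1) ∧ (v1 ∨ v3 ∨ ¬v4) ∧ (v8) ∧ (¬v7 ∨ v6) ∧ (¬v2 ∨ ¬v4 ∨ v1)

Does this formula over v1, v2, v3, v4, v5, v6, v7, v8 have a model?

No

From the singleton clause (v8), v8 = True.
From the singleton clause (¬v6), v6 = False.
From the singleton clause (v7), v7 = True.
Now (¬v7) is unsatisfied and unit — conflict.
No assignment satisfies every clause.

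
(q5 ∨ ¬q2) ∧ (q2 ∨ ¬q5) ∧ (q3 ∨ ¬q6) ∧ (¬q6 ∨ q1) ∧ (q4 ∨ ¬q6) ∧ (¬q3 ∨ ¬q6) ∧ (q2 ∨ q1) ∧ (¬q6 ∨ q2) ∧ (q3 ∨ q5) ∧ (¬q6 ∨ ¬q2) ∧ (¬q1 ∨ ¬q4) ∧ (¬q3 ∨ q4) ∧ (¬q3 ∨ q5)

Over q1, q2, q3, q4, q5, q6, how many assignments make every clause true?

There are 2^6 = 64 truth assignments over (q1, q2, q3, q4, q5, q6).
Split on q6. With q6 = True, the clauses containing q6 are satisfied and ¬q6 drops from the rest; 0 of the 2^5 = 32 assignments to the other variables satisfy what remains.
With q6 = False, by the same count on the reduced clause set, 4 assignments work.
(One model: q1=F, q2=T, q3=F, q4=F, q5=T, q6=F.)
Total: 0 + 4 = 4.

4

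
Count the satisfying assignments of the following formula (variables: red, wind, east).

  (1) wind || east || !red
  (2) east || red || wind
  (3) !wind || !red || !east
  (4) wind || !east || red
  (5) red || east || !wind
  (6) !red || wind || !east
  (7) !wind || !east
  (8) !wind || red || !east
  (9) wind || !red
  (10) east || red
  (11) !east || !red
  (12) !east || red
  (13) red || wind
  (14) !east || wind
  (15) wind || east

1

There are 2^3 = 8 truth assignments over (red, wind, east).
Check each against the 15 clauses (columns in the order red, wind, east):
  F F F  ✗ fails (east || red || wind)
  F F T  ✗ fails (wind || !east || red)
  F T F  ✗ fails (red || east || !wind)
  F T T  ✗ fails (!wind || !east)
  T F F  ✗ fails (wind || east || !red)
  T F T  ✗ fails (!red || wind || !east)
  T T F  ✓ satisfies all
  T T T  ✗ fails (!wind || !red || !east)
1 of the 8 rows is a model.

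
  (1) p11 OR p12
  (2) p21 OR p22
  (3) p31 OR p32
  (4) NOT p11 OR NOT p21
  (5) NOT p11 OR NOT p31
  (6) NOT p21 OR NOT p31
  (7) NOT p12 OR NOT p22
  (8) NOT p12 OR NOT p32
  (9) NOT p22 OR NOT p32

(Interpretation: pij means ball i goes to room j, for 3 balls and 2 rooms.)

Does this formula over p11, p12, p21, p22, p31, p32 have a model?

No

Case p11 = true:
Unit clause (NOT p21) forces p21 = false.
Unit clause (p22) forces p22 = true.
Unit clause (NOT p31) forces p31 = false.
Unit clause (p32) forces p32 = true.
That conflicts with the unit clause (NOT p32).
Backtrack on p11: now try p11 = false.
Unit clause (p12) forces p12 = true.
Unit clause (NOT p22) forces p22 = false.
Unit clause (p21) forces p21 = true.
Unit clause (NOT p31) forces p31 = false.
Unit clause (p32) forces p32 = true.
That conflicts with the unit clause (NOT p32).
Both values of p11 lead to a conflict.
No assignment satisfies every clause.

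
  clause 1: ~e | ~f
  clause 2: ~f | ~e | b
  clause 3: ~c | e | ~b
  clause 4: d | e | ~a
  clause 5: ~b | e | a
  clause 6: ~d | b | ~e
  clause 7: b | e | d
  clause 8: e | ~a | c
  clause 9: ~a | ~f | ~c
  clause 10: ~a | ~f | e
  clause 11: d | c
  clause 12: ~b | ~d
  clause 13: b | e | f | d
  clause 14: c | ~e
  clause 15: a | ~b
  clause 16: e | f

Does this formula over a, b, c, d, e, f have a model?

Case e = 1:
The clause (~f) is unit, so f = 0.
The clause (c) is unit, so c = 1.
Case d = 0:
Case a = 1:
Every clause is now satisfied; b is unconstrained.
A satisfying assignment: a=1; b=0; c=1; d=0; e=1; f=0.

Satisfiable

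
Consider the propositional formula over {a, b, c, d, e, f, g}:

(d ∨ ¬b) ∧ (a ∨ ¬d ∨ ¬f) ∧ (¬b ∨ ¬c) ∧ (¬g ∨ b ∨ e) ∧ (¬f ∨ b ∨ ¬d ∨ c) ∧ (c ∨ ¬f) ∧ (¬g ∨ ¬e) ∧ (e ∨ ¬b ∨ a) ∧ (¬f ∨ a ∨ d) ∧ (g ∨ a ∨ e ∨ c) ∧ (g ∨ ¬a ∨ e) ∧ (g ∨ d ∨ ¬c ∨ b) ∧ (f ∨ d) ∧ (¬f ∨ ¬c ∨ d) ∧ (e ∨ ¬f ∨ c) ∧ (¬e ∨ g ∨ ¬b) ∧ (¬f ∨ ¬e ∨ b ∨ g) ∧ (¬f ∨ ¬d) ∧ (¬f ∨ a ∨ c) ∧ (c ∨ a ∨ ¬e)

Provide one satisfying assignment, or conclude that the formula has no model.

a ↦ True,  b ↦ False,  c ↦ True,  d ↦ True,  e ↦ True,  f ↦ False,  g ↦ False

Branch on d: set d = True.
From the singleton clause (¬f), f = False.
Branch on b: set b = False.
Branch on g: set g = False.
Branch on a: set a = True.
From the singleton clause (e), e = True.
No clause remains; c is free.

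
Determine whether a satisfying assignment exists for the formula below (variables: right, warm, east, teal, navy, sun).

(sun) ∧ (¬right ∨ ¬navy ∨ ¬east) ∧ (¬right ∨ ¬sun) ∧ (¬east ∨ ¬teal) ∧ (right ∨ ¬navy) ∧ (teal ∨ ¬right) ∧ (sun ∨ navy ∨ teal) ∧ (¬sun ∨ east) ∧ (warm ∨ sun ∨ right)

From the singleton clause (sun), sun = True.
From the singleton clause (¬right), right = False.
From the singleton clause (¬navy), navy = False.
From the singleton clause (east), east = True.
From the singleton clause (¬teal), teal = False.
Every clause is now satisfied; warm is unconstrained.
A satisfying assignment: right: False, warm: False, east: True, teal: False, navy: False, sun: True.

Yes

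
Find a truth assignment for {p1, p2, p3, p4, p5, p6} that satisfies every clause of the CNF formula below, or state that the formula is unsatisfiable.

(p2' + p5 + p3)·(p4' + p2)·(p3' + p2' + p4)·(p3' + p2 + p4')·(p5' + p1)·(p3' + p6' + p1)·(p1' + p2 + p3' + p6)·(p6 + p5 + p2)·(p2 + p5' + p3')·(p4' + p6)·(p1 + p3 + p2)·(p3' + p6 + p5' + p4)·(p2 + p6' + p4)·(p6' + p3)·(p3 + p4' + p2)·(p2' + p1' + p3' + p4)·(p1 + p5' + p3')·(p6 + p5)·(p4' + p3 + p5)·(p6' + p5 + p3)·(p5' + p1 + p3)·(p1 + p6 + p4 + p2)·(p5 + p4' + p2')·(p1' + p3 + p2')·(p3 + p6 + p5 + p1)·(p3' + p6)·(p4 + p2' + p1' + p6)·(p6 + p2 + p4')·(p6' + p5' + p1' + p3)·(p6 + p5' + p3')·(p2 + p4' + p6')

Case p4 = 0:
Case p3 = 0:
The clause (p6') is unit, so p6 = 0.
The clause (p5) is unit, so p5 = 1.
The clause (p1) is unit, so p1 = 1.
The clause (p2') is unit, so p2 = 0.
This assignment satisfies each clause.

p1: 1, p2: 0, p3: 0, p4: 0, p5: 1, p6: 0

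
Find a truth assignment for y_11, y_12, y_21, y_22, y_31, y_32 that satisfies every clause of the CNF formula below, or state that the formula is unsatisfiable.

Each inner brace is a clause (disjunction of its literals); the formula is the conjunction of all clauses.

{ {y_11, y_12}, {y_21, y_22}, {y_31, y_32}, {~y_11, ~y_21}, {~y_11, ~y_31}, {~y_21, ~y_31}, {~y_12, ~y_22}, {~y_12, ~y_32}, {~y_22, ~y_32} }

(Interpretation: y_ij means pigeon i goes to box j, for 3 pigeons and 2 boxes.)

Try y_11 = 1.
From the singleton clause (~y_21), y_21 = 0.
From the singleton clause (y_22), y_22 = 1.
From the singleton clause (~y_31), y_31 = 0.
From the singleton clause (y_32), y_32 = 1.
But (~y_32) is also a unit clause — contradiction.
Backtrack on y_11: now try y_11 = 0.
From the singleton clause (y_12), y_12 = 1.
From the singleton clause (~y_22), y_22 = 0.
From the singleton clause (y_21), y_21 = 1.
From the singleton clause (~y_31), y_31 = 0.
From the singleton clause (y_32), y_32 = 1.
But (~y_32) is also a unit clause — contradiction.
Both values of y_11 lead to a conflict.

UNSATISFIABLE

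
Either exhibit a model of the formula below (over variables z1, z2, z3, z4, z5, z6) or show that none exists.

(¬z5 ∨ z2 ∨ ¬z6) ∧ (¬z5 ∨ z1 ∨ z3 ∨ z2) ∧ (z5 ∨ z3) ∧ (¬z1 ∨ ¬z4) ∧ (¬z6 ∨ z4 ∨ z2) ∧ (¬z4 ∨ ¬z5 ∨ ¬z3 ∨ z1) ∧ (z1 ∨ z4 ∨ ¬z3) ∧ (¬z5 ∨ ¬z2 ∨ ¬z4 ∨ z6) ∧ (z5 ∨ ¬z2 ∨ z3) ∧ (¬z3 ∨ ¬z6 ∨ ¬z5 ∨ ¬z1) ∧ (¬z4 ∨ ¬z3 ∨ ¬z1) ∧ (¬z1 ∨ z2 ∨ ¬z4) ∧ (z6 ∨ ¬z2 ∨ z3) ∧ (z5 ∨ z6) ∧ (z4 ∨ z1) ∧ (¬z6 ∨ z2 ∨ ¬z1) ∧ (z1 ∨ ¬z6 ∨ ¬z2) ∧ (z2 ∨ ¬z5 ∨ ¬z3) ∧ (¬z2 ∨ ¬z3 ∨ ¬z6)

Case z5 = True:
Case z2 = False:
From the singleton clause (¬z6), z6 = False.
From the singleton clause (¬z3), z3 = False.
From the singleton clause (z1), z1 = True.
From the singleton clause (¬z4), z4 = False.
Every clause now holds.

z1 ↦ True; z2 ↦ False; z3 ↦ False; z4 ↦ False; z5 ↦ True; z6 ↦ False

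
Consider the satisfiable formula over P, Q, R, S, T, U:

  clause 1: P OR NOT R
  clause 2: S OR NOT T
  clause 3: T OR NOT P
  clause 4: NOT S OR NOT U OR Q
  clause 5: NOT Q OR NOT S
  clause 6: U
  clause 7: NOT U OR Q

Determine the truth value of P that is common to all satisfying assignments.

Suppose P = true.
(T) alone gives T = true.
(S) alone gives S = true.
(NOT Q) alone gives Q = false.
(NOT U) alone gives U = false.
Now (U) is unsatisfied and unit — conflict.
So every satisfying assignment has P = False.

False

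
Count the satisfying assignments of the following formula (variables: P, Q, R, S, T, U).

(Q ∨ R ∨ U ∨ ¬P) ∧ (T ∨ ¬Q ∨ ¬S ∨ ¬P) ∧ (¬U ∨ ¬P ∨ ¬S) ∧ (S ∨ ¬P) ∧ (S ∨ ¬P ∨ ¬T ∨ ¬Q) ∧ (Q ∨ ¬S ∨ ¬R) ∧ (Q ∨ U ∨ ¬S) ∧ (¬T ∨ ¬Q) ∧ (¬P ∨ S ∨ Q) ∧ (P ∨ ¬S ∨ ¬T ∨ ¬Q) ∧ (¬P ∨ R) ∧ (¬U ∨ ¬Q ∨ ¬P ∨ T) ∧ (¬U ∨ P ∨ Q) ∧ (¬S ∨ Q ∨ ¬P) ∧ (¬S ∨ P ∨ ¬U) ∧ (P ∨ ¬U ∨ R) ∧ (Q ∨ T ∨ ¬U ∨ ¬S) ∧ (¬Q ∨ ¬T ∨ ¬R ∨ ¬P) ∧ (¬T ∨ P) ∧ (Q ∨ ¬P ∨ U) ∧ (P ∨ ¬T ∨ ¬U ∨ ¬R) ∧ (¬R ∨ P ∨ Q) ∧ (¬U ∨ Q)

There are 2^6 = 64 truth assignments over (P, Q, R, S, T, U).
Split on T. With T = True, the clauses containing T are satisfied and ¬T drops from the rest; 0 of the 2^5 = 32 assignments to the other variables satisfy what remains.
With T = False, by the same count on the reduced clause set, 6 assignments work.
Total: 0 + 6 = 6.

6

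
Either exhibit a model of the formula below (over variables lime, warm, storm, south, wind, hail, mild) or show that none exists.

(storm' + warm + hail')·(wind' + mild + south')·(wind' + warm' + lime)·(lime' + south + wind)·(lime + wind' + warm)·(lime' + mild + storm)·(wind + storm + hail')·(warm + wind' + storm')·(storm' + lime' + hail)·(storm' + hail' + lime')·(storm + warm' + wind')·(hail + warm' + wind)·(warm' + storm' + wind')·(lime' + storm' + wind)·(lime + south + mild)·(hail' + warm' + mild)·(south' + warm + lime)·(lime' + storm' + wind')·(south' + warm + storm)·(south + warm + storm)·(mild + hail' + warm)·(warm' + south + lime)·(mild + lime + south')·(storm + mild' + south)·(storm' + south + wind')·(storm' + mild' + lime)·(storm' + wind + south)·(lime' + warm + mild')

UNSATISFIABLE

Branch on storm: set storm = 0.
Branch on lime: set lime = 0.
Branch on wind: set wind = 0.
From the singleton clause (hail'), hail = 0.
From the singleton clause (warm'), warm = 0.
From the singleton clause (south'), south = 0.
Now (south) is unsatisfied and unit — conflict.
Undo wind and try wind = 1.
From the singleton clause (warm'), warm = 0.
Now (warm) is unsatisfied and unit — conflict.
Neither wind = 1 nor wind = 0 works.
Undo lime and try lime = 1.
From the singleton clause (mild), mild = 1.
From the singleton clause (south), south = 1.
From the singleton clause (warm), warm = 1.
From the singleton clause (wind'), wind = 0.
From the singleton clause (hail'), hail = 0.
Now (hail) is unsatisfied and unit — conflict.
Neither lime = 1 nor lime = 0 works.
Undo storm and try storm = 1.
Branch on warm: set warm = 1.
From the singleton clause (wind'), wind = 0.
From the singleton clause (hail), hail = 1.
From the singleton clause (lime'), lime = 0.
From the singleton clause (mild), mild = 1.
Now (mild') is unsatisfied and unit — conflict.
Undo warm and try warm = 0.
From the singleton clause (hail'), hail = 0.
From the singleton clause (wind'), wind = 0.
From the singleton clause (lime'), lime = 0.
From the singleton clause (south'), south = 0.
Now (south) is unsatisfied and unit — conflict.
Neither warm = 1 nor warm = 0 works.
Neither storm = 1 nor storm = 0 works.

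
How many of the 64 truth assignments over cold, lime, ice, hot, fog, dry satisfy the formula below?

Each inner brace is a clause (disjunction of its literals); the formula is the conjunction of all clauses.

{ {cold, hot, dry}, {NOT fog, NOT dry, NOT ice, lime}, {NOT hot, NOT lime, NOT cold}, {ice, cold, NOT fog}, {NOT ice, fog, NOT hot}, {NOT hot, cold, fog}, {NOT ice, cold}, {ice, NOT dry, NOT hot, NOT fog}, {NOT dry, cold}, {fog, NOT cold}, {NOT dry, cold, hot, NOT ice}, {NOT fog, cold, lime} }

9

There are 2^6 = 64 truth assignments over (cold, lime, ice, hot, fog, dry).
Split on hot. With hot = true, the clauses containing hot are satisfied and NOT hot drops from the rest; 2 of the 2^5 = 32 assignments to the other variables satisfy what remains.
With hot = false, by the same count on the reduced clause set, 7 assignments work.
(One model: cold=T, lime=F, ice=F, hot=F, fog=T, dry=F.)
Total: 2 + 7 = 9.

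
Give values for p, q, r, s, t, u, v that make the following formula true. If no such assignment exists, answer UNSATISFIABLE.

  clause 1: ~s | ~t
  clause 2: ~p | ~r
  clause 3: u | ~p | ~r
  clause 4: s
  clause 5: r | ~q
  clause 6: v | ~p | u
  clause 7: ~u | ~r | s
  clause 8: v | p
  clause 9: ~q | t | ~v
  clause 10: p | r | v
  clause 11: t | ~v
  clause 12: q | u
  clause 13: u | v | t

p=1; q=0; r=0; s=1; t=0; u=1; v=0

(s) alone gives s = 1.
(~t) alone gives t = 0.
(~v) alone gives v = 0.
(p) alone gives p = 1.
(~r) alone gives r = 0.
(~q) alone gives q = 0.
(u) alone gives u = 1.
Every clause now holds.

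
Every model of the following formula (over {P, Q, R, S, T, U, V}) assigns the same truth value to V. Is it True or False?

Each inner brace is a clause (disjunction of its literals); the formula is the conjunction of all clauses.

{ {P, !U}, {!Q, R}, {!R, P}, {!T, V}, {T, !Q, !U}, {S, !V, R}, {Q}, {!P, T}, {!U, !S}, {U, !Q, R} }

True

Suppose V = false.
Unit clause (!T) forces T = false.
Unit clause (Q) forces Q = true.
Unit clause (R) forces R = true.
Unit clause (P) forces P = true.
Now (!P) is unsatisfied and unit — conflict.
So every satisfying assignment has V = True.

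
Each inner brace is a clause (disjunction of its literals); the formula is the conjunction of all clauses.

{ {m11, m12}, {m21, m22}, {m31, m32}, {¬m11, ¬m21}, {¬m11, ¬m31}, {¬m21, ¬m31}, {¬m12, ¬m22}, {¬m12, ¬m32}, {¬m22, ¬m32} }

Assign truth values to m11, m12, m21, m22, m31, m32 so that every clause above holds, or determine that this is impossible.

UNSATISFIABLE

Branch on m11: set m11 = True.
(¬m21) alone gives m21 = False.
(m22) alone gives m22 = True.
(¬m31) alone gives m31 = False.
(m32) alone gives m32 = True.
Now (¬m32) is unsatisfied and unit — conflict.
Undo m11 and try m11 = False.
(m12) alone gives m12 = True.
(¬m22) alone gives m22 = False.
(m21) alone gives m21 = True.
(¬m31) alone gives m31 = False.
(m32) alone gives m32 = True.
Now (¬m32) is unsatisfied and unit — conflict.
Neither m11 = True nor m11 = False works.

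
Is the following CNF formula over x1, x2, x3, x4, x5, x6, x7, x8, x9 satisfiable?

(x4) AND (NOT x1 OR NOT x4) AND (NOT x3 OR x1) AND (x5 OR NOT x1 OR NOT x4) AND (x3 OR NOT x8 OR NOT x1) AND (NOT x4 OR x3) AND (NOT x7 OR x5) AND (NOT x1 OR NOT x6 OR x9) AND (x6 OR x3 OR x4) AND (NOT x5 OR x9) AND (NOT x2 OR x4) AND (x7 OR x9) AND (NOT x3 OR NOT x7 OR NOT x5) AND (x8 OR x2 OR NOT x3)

The clause (x4) is unit, so x4 = true.
The clause (NOT x1) is unit, so x1 = false.
The clause (NOT x3) is unit, so x3 = false.
But (x3) is also a unit clause — contradiction.
No assignment satisfies every clause.

Unsatisfiable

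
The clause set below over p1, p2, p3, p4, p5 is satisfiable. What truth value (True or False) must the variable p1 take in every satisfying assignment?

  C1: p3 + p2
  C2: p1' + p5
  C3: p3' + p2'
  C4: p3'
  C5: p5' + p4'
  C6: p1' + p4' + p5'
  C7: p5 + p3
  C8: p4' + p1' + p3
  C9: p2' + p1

Suppose p1 = 0.
Unit clause (p3') forces p3 = 0.
Unit clause (p2) forces p2 = 1.
Now (p2') is unsatisfied and unit — conflict.
So every satisfying assignment has p1 = True.

True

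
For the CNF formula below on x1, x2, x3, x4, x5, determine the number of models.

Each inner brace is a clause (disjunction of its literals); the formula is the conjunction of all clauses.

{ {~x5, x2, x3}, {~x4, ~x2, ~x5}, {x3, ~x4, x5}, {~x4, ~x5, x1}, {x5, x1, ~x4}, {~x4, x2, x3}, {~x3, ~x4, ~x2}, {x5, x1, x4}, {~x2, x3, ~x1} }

10

There are 2^5 = 32 truth assignments over (x1, x2, x3, x4, x5).
Split on x3. With x3 = 1, the clauses containing x3 are satisfied and ~x3 drops from the rest; 8 of the 2^4 = 16 assignments to the other variables satisfy what remains.
With x3 = 0, by the same count on the reduced clause set, 2 assignments work.
Total: 8 + 2 = 10.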